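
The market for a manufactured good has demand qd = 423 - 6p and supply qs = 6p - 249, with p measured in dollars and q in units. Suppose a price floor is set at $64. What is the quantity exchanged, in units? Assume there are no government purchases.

In a free market, 423 - 6p = 6p - 249 gives the equilibrium p* = 56, q* = 87.
Because the floor (64) lies above the market-clearing price, it is binding.
At p = 64: qd = 423 - 6·64 = 39 and qs = 6·64 - 249 = 135.
The quantity actually transacted is the short side, demand: 39.

39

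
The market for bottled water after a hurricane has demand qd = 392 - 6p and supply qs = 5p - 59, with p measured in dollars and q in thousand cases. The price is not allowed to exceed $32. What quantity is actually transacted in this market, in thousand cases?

Setting quantity demanded equal to quantity supplied, 392 - 6p = 5p - 59, gives p* = 41 and q* = 146.
The ceiling of 32 is below the equilibrium price 41, so it binds.
At p = 32: qd = 392 - 6·32 = 200 and qs = 5·32 - 59 = 101.
The quantity actually transacted is the short side, supply: 101.

101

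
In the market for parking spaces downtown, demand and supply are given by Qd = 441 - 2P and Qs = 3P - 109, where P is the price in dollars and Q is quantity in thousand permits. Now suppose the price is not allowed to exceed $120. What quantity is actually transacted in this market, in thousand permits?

Equilibrium: 441 - 2P = 3P - 109, so 550 = 5P and P* = 110, Q* = 221.
The ceiling of 120 is above the equilibrium price 110, so it is not binding; the market clears at P* = 110, Q* = 221.

221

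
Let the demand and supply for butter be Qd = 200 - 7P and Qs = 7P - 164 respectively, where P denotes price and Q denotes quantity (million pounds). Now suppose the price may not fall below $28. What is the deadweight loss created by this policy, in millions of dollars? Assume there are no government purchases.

28

In a free market, 200 - 7P = 7P - 164 gives the equilibrium P* = 26, Q* = 18.
Because the floor (28) lies above the market-clearing price, it is binding.
At P = 28: Qd = 200 - 7·28 = 4 and Qs = 7·28 - 164 = 32.
Quantity traded falls to 4. At Q = 4 the demand price is (200 - 4)/7 = 28 and the supply price is (164 + 4)/7 = 24.
Deadweight loss = ½ · (28 - 24) · (18 - 4) = ½ · 4 · 14 = 28.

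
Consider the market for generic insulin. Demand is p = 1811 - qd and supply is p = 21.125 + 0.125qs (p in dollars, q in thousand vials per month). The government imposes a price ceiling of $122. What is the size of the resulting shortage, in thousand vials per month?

882

Rearranging demand gives qd = 1811 - p; rearranging supply gives qs = 8p - 169. Setting quantity demanded equal to quantity supplied, 1811 - p = 8p - 169, gives p* = 220 and q* = 1591.
The ceiling of 122 is below the equilibrium price 220, so it binds.
At p = 122: qd = 1811 - 122 = 1689 and qs = 8·122 - 169 = 807.
Shortage = qd - qs = 1689 - 807 = 882.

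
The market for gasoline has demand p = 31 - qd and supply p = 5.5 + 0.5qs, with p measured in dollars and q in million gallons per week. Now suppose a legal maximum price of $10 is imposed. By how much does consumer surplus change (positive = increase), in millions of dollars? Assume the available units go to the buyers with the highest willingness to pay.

4

Rearranging demand gives qd = 31 - p; rearranging supply gives qs = 2p - 11. In a free market, 31 - p = 2p - 11 gives the equilibrium p* = 14, q* = 17.
Because the ceiling (10) lies below the market-clearing price, it is binding.
At p = 10: qd = 31 - 10 = 21 and qs = 2·10 - 11 = 9.
Consumer surplus without the control is ½ · (31 - 14) · 17 = 144.5.
With the ceiling, 9 units are sold at 10 (assume they go to the highest-value buyers). The demand price at q = 9 is 22, so CS = ½ · [(31 - 10) + (22 - 10)] · 9 = 148.5.
Change in consumer surplus = 148.5 - 144.5 = 4.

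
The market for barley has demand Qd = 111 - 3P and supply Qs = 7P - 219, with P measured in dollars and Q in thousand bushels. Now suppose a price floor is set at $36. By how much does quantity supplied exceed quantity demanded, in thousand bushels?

Equilibrium: 111 - 3P = 7P - 219, so 330 = 10P and P* = 33, Q* = 12.
The floor of 36 is above the equilibrium price 33, so it binds.
At P = 36: Qd = 111 - 3·36 = 3 and Qs = 7·36 - 219 = 33.
Surplus = Qs - Qd = 33 - 3 = 30.

30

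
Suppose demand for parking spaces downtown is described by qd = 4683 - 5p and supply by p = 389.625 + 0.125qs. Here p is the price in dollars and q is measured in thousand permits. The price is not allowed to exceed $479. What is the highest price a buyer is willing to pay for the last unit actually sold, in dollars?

Rearranging supply gives qs = 8p - 3117. In a free market, 4683 - 5p = 8p - 3117 gives the equilibrium p* = 600, q* = 1683.
The ceiling of 479 is below the equilibrium price 600, so it binds.
At p = 479: qd = 4683 - 5·479 = 2288 and qs = 8·479 - 3117 = 715.
Only 715 units reach the market. On the demand curve, the marginal buyer's willingness to pay at q = 715 is (4683 - 715)/5 = 793.6.

793.6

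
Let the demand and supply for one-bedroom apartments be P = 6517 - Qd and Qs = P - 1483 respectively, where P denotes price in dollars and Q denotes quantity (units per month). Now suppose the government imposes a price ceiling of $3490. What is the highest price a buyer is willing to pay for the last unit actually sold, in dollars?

Rearranging demand gives Qd = 6517 - P. Equilibrium: 6517 - P = P - 1483, so 8000 = 2P and P* = 4000, Q* = 2517.
The ceiling of 3490 is below the equilibrium price 4000, so it binds.
At P = 3490: Qd = 6517 - 3490 = 3027 and Qs = 3490 - 1483 = 2007.
Only 2007 units reach the market. On the demand curve, the marginal buyer's willingness to pay at Q = 2007 is (6517 - 2007) = 4510.

4510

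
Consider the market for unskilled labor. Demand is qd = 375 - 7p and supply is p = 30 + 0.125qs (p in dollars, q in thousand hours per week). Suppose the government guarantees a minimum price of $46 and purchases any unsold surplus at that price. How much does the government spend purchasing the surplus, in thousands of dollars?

3450

Rearranging supply gives qs = 8p - 240. Setting quantity demanded equal to quantity supplied, 375 - 7p = 8p - 240, gives p* = 41 and q* = 88.
Since 46 > 41, the floor is binding.
At p = 46: qd = 375 - 7·46 = 53 and qs = 8·46 - 240 = 128.
Surplus = qs - qd = 75.
Government expenditure = surplus × support price = 75 × 46 = 3450.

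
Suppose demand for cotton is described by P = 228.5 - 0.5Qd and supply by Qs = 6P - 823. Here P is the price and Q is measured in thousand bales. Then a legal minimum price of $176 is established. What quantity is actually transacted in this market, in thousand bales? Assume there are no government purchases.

Rearranging demand gives Qd = 457 - 2P. Setting quantity demanded equal to quantity supplied, 457 - 2P = 6P - 823, gives P* = 160 and Q* = 137.
Because the floor (176) lies above the market-clearing price, it is binding.
At P = 176: Qd = 457 - 2·176 = 105 and Qs = 6·176 - 823 = 233.
The quantity actually transacted is the short side, demand: 105.

105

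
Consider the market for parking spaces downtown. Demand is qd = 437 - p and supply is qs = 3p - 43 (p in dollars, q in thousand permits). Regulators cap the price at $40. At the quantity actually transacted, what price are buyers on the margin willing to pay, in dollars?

Setting quantity demanded equal to quantity supplied, 437 - p = 3p - 43, gives p* = 120 and q* = 317.
Since 40 < 120, the ceiling is binding.
At p = 40: qd = 437 - 40 = 397 and qs = 3·40 - 43 = 77.
Only 77 units reach the market. On the demand curve, the marginal buyer's willingness to pay at q = 77 is (437 - 77) = 360.

360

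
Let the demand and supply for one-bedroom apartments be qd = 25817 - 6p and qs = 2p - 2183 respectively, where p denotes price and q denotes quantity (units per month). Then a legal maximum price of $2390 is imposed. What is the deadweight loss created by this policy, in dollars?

In a free market, 25817 - 6p = 2p - 2183 gives the equilibrium p* = 3500, q* = 4817.
Because the ceiling (2390) lies below the market-clearing price, it is binding.
At p = 2390: qd = 25817 - 6·2390 = 11477 and qs = 2·2390 - 2183 = 2597.
Quantity traded falls to 2597. At q = 2597 the demand price is (25817 - 2597)/6 = 3870 and the supply price is (2183 + 2597)/2 = 2390.
Deadweight loss = ½ · (3870 - 2390) · (4817 - 2597) = ½ · 1480 · 2220 = 1642800.

1642800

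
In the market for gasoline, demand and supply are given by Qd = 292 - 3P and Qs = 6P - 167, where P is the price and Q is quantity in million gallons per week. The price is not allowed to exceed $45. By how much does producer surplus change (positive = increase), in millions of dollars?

-726

Equilibrium: 292 - 3P = 6P - 167, so 459 = 9P and P* = 51, Q* = 139.
Because the ceiling (45) lies below the market-clearing price, it is binding.
At P = 45: Qd = 292 - 3·45 = 157 and Qs = 6·45 - 167 = 103.
Producer surplus without the control is ½ · (51 - 167/6) · 139 = 19321/12.
With the ceiling, producers sell 103 units at 45, so PS = ½ · (45 - 167/6) · 103 = 10609/12.
Change in producer surplus = 10609/12 - 19321/12 = -726.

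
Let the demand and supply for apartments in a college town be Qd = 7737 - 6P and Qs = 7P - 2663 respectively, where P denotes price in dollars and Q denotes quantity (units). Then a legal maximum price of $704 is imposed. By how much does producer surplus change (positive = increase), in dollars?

Equilibrium: 7737 - 6P = 7P - 2663, so 10400 = 13P and P* = 800, Q* = 2937.
Since 704 < 800, the ceiling is binding.
At P = 704: Qd = 7737 - 6·704 = 3513 and Qs = 7·704 - 2663 = 2265.
Producer surplus without the control is ½ · (800 - 2663/7) · 2937 = 8625969/14.
With the ceiling, producers sell 2265 units at 704, so PS = ½ · (704 - 2663/7) · 2265 = 5130225/14.
Change in producer surplus = 5130225/14 - 8625969/14 = -249696.

-249696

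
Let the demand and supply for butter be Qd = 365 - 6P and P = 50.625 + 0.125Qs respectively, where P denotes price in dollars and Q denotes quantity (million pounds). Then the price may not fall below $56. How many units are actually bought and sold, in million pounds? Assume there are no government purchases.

29

Rearranging supply gives Qs = 8P - 405. Setting quantity demanded equal to quantity supplied, 365 - 6P = 8P - 405, gives P* = 55 and Q* = 35.
Because the floor (56) lies above the market-clearing price, it is binding.
At P = 56: Qd = 365 - 6·56 = 29 and Qs = 8·56 - 405 = 43.
The quantity actually transacted is the short side, demand: 29.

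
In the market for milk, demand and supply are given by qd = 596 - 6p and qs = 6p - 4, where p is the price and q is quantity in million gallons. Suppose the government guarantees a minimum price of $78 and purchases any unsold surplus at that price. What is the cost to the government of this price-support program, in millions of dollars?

26208

In a free market, 596 - 6p = 6p - 4 gives the equilibrium p* = 50, q* = 296.
Since 78 > 50, the floor is binding.
At p = 78: qd = 596 - 6·78 = 128 and qs = 6·78 - 4 = 464.
Surplus = qs - qd = 336.
Government expenditure = surplus × support price = 336 × 78 = 26208.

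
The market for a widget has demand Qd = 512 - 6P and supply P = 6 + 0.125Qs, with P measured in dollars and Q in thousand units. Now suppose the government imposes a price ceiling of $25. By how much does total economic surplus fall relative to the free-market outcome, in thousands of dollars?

Rearranging supply gives Qs = 8P - 48. Equilibrium: 512 - 6P = 8P - 48, so 560 = 14P and P* = 40, Q* = 272.
The ceiling of 25 is below the equilibrium price 40, so it binds.
At P = 25: Qd = 512 - 6·25 = 362 and Qs = 8·25 - 48 = 152.
Quantity traded falls to 152. At Q = 152 the demand price is (512 - 152)/6 = 60 and the supply price is (48 + 152)/8 = 25.
Deadweight loss = ½ · (60 - 25) · (272 - 152) = ½ · 35 · 120 = 2100.

2100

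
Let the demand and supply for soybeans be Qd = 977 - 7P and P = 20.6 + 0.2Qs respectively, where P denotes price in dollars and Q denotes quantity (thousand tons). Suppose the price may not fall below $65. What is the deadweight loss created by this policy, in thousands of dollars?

0

Rearranging supply gives Qs = 5P - 103. In a free market, 977 - 7P = 5P - 103 gives the equilibrium P* = 90, Q* = 347.
The floor of 65 is below the equilibrium price 90, so it is not binding; the market clears at P* = 90, Q* = 347.
Since the control does not bind, no trades are prevented and deadweight loss is zero.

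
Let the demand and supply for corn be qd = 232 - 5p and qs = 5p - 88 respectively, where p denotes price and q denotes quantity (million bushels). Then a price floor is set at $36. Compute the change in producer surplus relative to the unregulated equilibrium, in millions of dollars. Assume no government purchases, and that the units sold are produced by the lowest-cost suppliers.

Equilibrium: 232 - 5p = 5p - 88, so 320 = 10p and p* = 32, q* = 72.
Since 36 > 32, the floor is binding.
At p = 36: qd = 232 - 5·36 = 52 and qs = 5·36 - 88 = 92.
Producer surplus without the control is ½ · (32 - 17.6) · 72 = 518.4.
With the floor, 52 units are sold at 36. The supply price at q = 52 is 28, so PS = ½ · [(36 - 17.6) + (36 - 28)] · 52 = 686.4.
Change in producer surplus = 686.4 - 518.4 = 168.

168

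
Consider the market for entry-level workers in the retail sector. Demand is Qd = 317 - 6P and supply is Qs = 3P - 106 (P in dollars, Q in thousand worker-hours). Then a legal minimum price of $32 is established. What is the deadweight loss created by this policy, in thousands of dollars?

In a free market, 317 - 6P = 3P - 106 gives the equilibrium P* = 47, Q* = 35.
The floor of 32 is below the equilibrium price 47, so it is not binding; the market clears at P* = 47, Q* = 35.
Since the control does not bind, no trades are prevented and deadweight loss is zero.

0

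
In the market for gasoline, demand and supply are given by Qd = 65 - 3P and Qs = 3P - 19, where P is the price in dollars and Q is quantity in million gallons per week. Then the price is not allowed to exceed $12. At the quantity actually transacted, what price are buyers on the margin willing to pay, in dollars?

Without the control the market clears where 65 - 3P = 3P - 19, i.e. P* = 14 and Q* = 23.
Because the ceiling (12) lies below the market-clearing price, it is binding.
At P = 12: Qd = 65 - 3·12 = 29 and Qs = 3·12 - 19 = 17.
Only 17 units reach the market. On the demand curve, the marginal buyer's willingness to pay at Q = 17 is (65 - 17)/3 = 16.

16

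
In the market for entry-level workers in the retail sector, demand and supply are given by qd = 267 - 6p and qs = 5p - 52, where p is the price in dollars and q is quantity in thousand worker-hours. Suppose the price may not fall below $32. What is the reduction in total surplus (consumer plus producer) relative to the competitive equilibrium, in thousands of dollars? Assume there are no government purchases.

59.4

Equilibrium: 267 - 6p = 5p - 52, so 319 = 11p and p* = 29, q* = 93.
The floor of 32 is above the equilibrium price 29, so it binds.
At p = 32: qd = 267 - 6·32 = 75 and qs = 5·32 - 52 = 108.
Quantity traded falls to 75. At q = 75 the demand price is (267 - 75)/6 = 32 and the supply price is (52 + 75)/5 = 25.4.
Deadweight loss = ½ · (32 - 25.4) · (93 - 75) = ½ · 6.6 · 18 = 59.4.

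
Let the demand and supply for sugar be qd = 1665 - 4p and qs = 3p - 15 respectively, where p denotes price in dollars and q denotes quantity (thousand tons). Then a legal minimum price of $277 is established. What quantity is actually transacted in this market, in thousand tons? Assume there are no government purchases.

Setting quantity demanded equal to quantity supplied, 1665 - 4p = 3p - 15, gives p* = 240 and q* = 705.
The floor of 277 is above the equilibrium price 240, so it binds.
At p = 277: qd = 1665 - 4·277 = 557 and qs = 3·277 - 15 = 816.
The quantity actually transacted is the short side, demand: 557.

557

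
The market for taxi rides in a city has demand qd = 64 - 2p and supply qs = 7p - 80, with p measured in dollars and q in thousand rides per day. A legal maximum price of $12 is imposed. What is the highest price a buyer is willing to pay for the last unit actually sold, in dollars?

Equilibrium: 64 - 2p = 7p - 80, so 144 = 9p and p* = 16, q* = 32.
The ceiling of 12 is below the equilibrium price 16, so it binds.
At p = 12: qd = 64 - 2·12 = 40 and qs = 7·12 - 80 = 4.
Only 4 units reach the market. On the demand curve, the marginal buyer's willingness to pay at q = 4 is (64 - 4)/2 = 30.

30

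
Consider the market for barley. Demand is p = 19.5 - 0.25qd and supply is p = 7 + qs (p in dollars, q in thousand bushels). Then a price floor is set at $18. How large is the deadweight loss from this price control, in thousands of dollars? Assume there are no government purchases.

Rearranging demand gives qd = 78 - 4p; rearranging supply gives qs = p - 7. Without the control the market clears where 78 - 4p = p - 7, i.e. p* = 17 and q* = 10.
Since 18 > 17, the floor is binding.
At p = 18: qd = 78 - 4·18 = 6 and qs = 18 - 7 = 11.
Quantity traded falls to 6. At q = 6 the demand price is (78 - 6)/4 = 18 and the supply price is 7 + 6 = 13.
Deadweight loss = ½ · (18 - 13) · (10 - 6) = ½ · 5 · 4 = 10.

10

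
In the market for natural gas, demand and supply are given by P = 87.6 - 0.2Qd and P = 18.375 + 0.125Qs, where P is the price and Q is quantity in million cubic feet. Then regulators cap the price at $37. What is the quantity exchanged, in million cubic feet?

Rearranging demand gives Qd = 438 - 5P; rearranging supply gives Qs = 8P - 147. Equilibrium: 438 - 5P = 8P - 147, so 585 = 13P and P* = 45, Q* = 213.
The ceiling of 37 is below the equilibrium price 45, so it binds.
At P = 37: Qd = 438 - 5·37 = 253 and Qs = 8·37 - 147 = 149.
The quantity actually transacted is the short side, supply: 149.

149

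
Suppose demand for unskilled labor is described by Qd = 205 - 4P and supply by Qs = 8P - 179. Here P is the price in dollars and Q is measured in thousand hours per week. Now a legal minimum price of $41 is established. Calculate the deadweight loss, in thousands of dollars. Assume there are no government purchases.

243

Without the control the market clears where 205 - 4P = 8P - 179, i.e. P* = 32 and Q* = 77.
Since 41 > 32, the floor is binding.
At P = 41: Qd = 205 - 4·41 = 41 and Qs = 8·41 - 179 = 149.
Quantity traded falls to 41. At Q = 41 the demand price is (205 - 41)/4 = 41 and the supply price is (179 + 41)/8 = 27.5.
Deadweight loss = ½ · (41 - 27.5) · (77 - 41) = ½ · 13.5 · 36 = 243.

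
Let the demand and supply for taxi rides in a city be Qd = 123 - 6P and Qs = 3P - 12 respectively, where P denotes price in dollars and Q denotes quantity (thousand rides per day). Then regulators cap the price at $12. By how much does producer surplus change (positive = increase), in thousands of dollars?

-85.5

Equilibrium: 123 - 6P = 3P - 12, so 135 = 9P and P* = 15, Q* = 33.
Since 12 < 15, the ceiling is binding.
At P = 12: Qd = 123 - 6·12 = 51 and Qs = 3·12 - 12 = 24.
Producer surplus without the control is ½ · (15 - 4) · 33 = 181.5.
With the ceiling, producers sell 24 units at 12, so PS = ½ · (12 - 4) · 24 = 96.
Change in producer surplus = 96 - 181.5 = -85.5.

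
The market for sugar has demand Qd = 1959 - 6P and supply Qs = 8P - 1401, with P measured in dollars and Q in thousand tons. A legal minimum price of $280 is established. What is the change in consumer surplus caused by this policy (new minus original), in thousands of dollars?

Equilibrium: 1959 - 6P = 8P - 1401, so 3360 = 14P and P* = 240, Q* = 519.
Since 280 > 240, the floor is binding.
At P = 280: Qd = 1959 - 6·280 = 279 and Qs = 8·280 - 1401 = 839.
Consumer surplus without the control is ½ · (326.5 - 240) · 519 = 22446.75.
With the floor, consumers buy 279 units at 280, so CS = ½ · (326.5 - 280) · 279 = 6486.75.
Change in consumer surplus = 6486.75 - 22446.75 = -15960.

-15960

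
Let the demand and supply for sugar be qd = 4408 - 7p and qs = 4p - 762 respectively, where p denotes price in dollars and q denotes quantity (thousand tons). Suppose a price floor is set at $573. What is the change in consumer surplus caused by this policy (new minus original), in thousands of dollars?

-78022.5

Equilibrium: 4408 - 7p = 4p - 762, so 5170 = 11p and p* = 470, q* = 1118.
Since 573 > 470, the floor is binding.
At p = 573: qd = 4408 - 7·573 = 397 and qs = 4·573 - 762 = 1530.
Consumer surplus without the control is ½ · (4408/7 - 470) · 1118 = 624962/7.
With the floor, consumers buy 397 units at 573, so CS = ½ · (4408/7 - 573) · 397 = 157609/14.
Change in consumer surplus = 157609/14 - 624962/7 = -78022.5.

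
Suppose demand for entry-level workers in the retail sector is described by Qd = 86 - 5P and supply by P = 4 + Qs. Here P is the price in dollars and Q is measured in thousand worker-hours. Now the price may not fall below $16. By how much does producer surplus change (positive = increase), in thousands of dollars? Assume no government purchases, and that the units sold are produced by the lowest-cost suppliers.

-6.5

Rearranging supply gives Qs = P - 4. Setting quantity demanded equal to quantity supplied, 86 - 5P = P - 4, gives P* = 15 and Q* = 11.
Because the floor (16) lies above the market-clearing price, it is binding.
At P = 16: Qd = 86 - 5·16 = 6 and Qs = 16 - 4 = 12.
Producer surplus without the control is ½ · (15 - 4) · 11 = 60.5.
With the floor, 6 units are sold at 16. The supply price at Q = 6 is 10, so PS = ½ · [(16 - 4) + (16 - 10)] · 6 = 54.
Change in producer surplus = 54 - 60.5 = -6.5.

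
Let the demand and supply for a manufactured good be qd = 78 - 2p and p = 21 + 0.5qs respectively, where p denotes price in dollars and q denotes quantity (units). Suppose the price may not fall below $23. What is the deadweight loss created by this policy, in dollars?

0

Rearranging supply gives qs = 2p - 42. Without the control the market clears where 78 - 2p = 2p - 42, i.e. p* = 30 and q* = 18.
Since 23 is below p* = 30, the floor does not bind and the free-market outcome prevails.
Since the control does not bind, no trades are prevented and deadweight loss is zero.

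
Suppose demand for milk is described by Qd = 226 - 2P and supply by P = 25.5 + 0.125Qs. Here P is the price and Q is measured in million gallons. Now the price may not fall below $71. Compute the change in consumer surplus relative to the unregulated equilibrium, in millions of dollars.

-3136

Rearranging supply gives Qs = 8P - 204. Equilibrium: 226 - 2P = 8P - 204, so 430 = 10P and P* = 43, Q* = 140.
The floor of 71 is above the equilibrium price 43, so it binds.
At P = 71: Qd = 226 - 2·71 = 84 and Qs = 8·71 - 204 = 364.
Consumer surplus without the control is ½ · (113 - 43) · 140 = 4900.
With the floor, consumers buy 84 units at 71, so CS = ½ · (113 - 71) · 84 = 1764.
Change in consumer surplus = 1764 - 4900 = -3136.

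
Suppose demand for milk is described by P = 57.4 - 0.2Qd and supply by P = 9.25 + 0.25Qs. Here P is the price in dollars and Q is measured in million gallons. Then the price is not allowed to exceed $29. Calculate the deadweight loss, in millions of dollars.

Rearranging demand gives Qd = 287 - 5P; rearranging supply gives Qs = 4P - 37. Without the control the market clears where 287 - 5P = 4P - 37, i.e. P* = 36 and Q* = 107.
Because the ceiling (29) lies below the market-clearing price, it is binding.
At P = 29: Qd = 287 - 5·29 = 142 and Qs = 4·29 - 37 = 79.
Quantity traded falls to 79. At Q = 79 the demand price is (287 - 79)/5 = 41.6 and the supply price is (37 + 79)/4 = 29.
Deadweight loss = ½ · (41.6 - 29) · (107 - 79) = ½ · 12.6 · 28 = 176.4.

176.4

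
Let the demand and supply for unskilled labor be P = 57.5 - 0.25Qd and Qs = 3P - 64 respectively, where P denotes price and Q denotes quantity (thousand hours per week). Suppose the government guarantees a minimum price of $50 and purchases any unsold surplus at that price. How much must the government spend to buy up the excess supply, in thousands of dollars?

2800

Rearranging demand gives Qd = 230 - 4P. In a free market, 230 - 4P = 3P - 64 gives the equilibrium P* = 42, Q* = 62.
Since 50 > 42, the floor is binding.
At P = 50: Qd = 230 - 4·50 = 30 and Qs = 3·50 - 64 = 86.
Surplus = Qs - Qd = 56.
Government expenditure = surplus × support price = 56 × 50 = 2800.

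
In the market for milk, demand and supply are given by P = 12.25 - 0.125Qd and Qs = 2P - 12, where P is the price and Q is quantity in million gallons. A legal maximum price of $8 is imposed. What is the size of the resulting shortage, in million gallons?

30

Rearranging demand gives Qd = 98 - 8P. Without the control the market clears where 98 - 8P = 2P - 12, i.e. P* = 11 and Q* = 10.
The ceiling of 8 is below the equilibrium price 11, so it binds.
At P = 8: Qd = 98 - 8·8 = 34 and Qs = 2·8 - 12 = 4.
Shortage = Qd - Qs = 34 - 4 = 30.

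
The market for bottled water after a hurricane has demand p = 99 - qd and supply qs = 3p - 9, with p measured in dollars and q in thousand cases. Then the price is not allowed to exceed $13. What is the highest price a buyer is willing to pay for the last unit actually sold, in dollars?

69

Rearranging demand gives qd = 99 - p. Without the control the market clears where 99 - p = 3p - 9, i.e. p* = 27 and q* = 72.
The ceiling of 13 is below the equilibrium price 27, so it binds.
At p = 13: qd = 99 - 13 = 86 and qs = 3·13 - 9 = 30.
Only 30 units reach the market. On the demand curve, the marginal buyer's willingness to pay at q = 30 is (99 - 30) = 69.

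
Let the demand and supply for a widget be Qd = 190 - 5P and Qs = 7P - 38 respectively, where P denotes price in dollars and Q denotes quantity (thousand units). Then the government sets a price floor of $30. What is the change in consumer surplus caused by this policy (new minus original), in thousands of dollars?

-742.5

In a free market, 190 - 5P = 7P - 38 gives the equilibrium P* = 19, Q* = 95.
Since 30 > 19, the floor is binding.
At P = 30: Qd = 190 - 5·30 = 40 and Qs = 7·30 - 38 = 172.
Consumer surplus without the control is ½ · (38 - 19) · 95 = 902.5.
With the floor, consumers buy 40 units at 30, so CS = ½ · (38 - 30) · 40 = 160.
Change in consumer surplus = 160 - 902.5 = -742.5.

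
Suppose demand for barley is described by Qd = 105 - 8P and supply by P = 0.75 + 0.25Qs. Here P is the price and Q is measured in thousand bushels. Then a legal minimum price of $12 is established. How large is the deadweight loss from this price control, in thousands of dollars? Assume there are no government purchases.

Rearranging supply gives Qs = 4P - 3. Without the control the market clears where 105 - 8P = 4P - 3, i.e. P* = 9 and Q* = 33.
The floor of 12 is above the equilibrium price 9, so it binds.
At P = 12: Qd = 105 - 8·12 = 9 and Qs = 4·12 - 3 = 45.
Quantity traded falls to 9. At Q = 9 the demand price is (105 - 9)/8 = 12 and the supply price is (3 + 9)/4 = 3.
Deadweight loss = ½ · (12 - 3) · (33 - 9) = ½ · 9 · 24 = 108.

108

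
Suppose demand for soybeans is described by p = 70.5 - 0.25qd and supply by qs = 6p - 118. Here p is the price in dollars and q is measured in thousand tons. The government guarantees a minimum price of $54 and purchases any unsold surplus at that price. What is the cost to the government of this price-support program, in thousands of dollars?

Rearranging demand gives qd = 282 - 4p. Equilibrium: 282 - 4p = 6p - 118, so 400 = 10p and p* = 40, q* = 122.
Because the floor (54) lies above the market-clearing price, it is binding.
At p = 54: qd = 282 - 4·54 = 66 and qs = 6·54 - 118 = 206.
Surplus = qs - qd = 140.
Government expenditure = surplus × support price = 140 × 54 = 7560.

7560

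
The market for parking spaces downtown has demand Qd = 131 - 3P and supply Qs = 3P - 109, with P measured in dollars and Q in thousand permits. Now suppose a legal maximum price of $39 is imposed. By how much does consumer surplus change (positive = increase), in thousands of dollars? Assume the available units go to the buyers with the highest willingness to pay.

In a free market, 131 - 3P = 3P - 109 gives the equilibrium P* = 40, Q* = 11.
The ceiling of 39 is below the equilibrium price 40, so it binds.
At P = 39: Qd = 131 - 3·39 = 14 and Qs = 3·39 - 109 = 8.
Consumer surplus without the control is ½ · (131/3 - 40) · 11 = 121/6.
With the ceiling, 8 units are sold at 39 (assume they go to the highest-value buyers). The demand price at Q = 8 is 41, so CS = ½ · [(131/3 - 39) + (41 - 39)] · 8 = 80/3.
Change in consumer surplus = 80/3 - 121/6 = 6.5.

6.5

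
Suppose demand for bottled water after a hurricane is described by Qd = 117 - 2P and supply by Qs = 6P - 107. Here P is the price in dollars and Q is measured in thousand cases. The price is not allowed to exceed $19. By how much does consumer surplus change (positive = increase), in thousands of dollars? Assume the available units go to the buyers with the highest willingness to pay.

-666

Equilibrium: 117 - 2P = 6P - 107, so 224 = 8P and P* = 28, Q* = 61.
Because the ceiling (19) lies below the market-clearing price, it is binding.
At P = 19: Qd = 117 - 2·19 = 79 and Qs = 6·19 - 107 = 7.
Consumer surplus without the control is ½ · (58.5 - 28) · 61 = 930.25.
With the ceiling, 7 units are sold at 19 (assume they go to the highest-value buyers). The demand price at Q = 7 is 55, so CS = ½ · [(58.5 - 19) + (55 - 19)] · 7 = 264.25.
Change in consumer surplus = 264.25 - 930.25 = -666.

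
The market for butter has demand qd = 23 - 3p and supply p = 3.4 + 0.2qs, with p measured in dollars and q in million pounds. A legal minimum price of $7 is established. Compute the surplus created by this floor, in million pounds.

16

Rearranging supply gives qs = 5p - 17. Setting quantity demanded equal to quantity supplied, 23 - 3p = 5p - 17, gives p* = 5 and q* = 8.
Since 7 > 5, the floor is binding.
At p = 7: qd = 23 - 3·7 = 2 and qs = 5·7 - 17 = 18.
Surplus = qs - qd = 18 - 2 = 16.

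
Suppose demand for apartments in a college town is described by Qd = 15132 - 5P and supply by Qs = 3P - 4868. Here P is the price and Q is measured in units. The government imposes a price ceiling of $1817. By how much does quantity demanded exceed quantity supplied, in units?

5464

Without the control the market clears where 15132 - 5P = 3P - 4868, i.e. P* = 2500 and Q* = 2632.
Since 1817 < 2500, the ceiling is binding.
At P = 1817: Qd = 15132 - 5·1817 = 6047 and Qs = 3·1817 - 4868 = 583.
Shortage = Qd - Qs = 6047 - 583 = 5464.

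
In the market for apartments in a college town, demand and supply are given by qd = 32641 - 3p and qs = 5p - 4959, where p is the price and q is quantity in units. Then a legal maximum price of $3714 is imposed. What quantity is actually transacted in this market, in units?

13611

In a free market, 32641 - 3p = 5p - 4959 gives the equilibrium p* = 4700, q* = 18541.
The ceiling of 3714 is below the equilibrium price 4700, so it binds.
At p = 3714: qd = 32641 - 3·3714 = 21499 and qs = 5·3714 - 4959 = 13611.
The quantity actually transacted is the short side, supply: 13611.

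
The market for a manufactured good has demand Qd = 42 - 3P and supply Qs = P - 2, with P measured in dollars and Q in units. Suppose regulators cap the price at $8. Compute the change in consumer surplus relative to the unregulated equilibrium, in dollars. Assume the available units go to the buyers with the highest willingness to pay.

16.5

Equilibrium: 42 - 3P = P - 2, so 44 = 4P and P* = 11, Q* = 9.
Because the ceiling (8) lies below the market-clearing price, it is binding.
At P = 8: Qd = 42 - 3·8 = 18 and Qs = 8 - 2 = 6.
Consumer surplus without the control is ½ · (14 - 11) · 9 = 13.5.
With the ceiling, 6 units are sold at 8 (assume they go to the highest-value buyers). The demand price at Q = 6 is 12, so CS = ½ · [(14 - 8) + (12 - 8)] · 6 = 30.
Change in consumer surplus = 30 - 13.5 = 16.5.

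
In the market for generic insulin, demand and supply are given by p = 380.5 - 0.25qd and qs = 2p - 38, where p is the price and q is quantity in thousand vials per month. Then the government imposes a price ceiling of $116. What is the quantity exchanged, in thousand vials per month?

Rearranging demand gives qd = 1522 - 4p. Equilibrium: 1522 - 4p = 2p - 38, so 1560 = 6p and p* = 260, q* = 482.
Since 116 < 260, the ceiling is binding.
At p = 116: qd = 1522 - 4·116 = 1058 and qs = 2·116 - 38 = 194.
The quantity actually transacted is the short side, supply: 194.

194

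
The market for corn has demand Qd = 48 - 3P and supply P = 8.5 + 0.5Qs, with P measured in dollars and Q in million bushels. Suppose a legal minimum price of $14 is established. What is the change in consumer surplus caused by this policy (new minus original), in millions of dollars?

Rearranging supply gives Qs = 2P - 17. Without the control the market clears where 48 - 3P = 2P - 17, i.e. P* = 13 and Q* = 9.
The floor of 14 is above the equilibrium price 13, so it binds.
At P = 14: Qd = 48 - 3·14 = 6 and Qs = 2·14 - 17 = 11.
Consumer surplus without the control is ½ · (16 - 13) · 9 = 13.5.
With the floor, consumers buy 6 units at 14, so CS = ½ · (16 - 14) · 6 = 6.
Change in consumer surplus = 6 - 13.5 = -7.5.

-7.5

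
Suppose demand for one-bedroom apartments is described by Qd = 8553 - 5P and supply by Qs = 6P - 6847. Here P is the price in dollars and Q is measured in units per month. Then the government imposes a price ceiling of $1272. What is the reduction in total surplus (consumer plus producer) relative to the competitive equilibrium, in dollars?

In a free market, 8553 - 5P = 6P - 6847 gives the equilibrium P* = 1400, Q* = 1553.
The ceiling of 1272 is below the equilibrium price 1400, so it binds.
At P = 1272: Qd = 8553 - 5·1272 = 2193 and Qs = 6·1272 - 6847 = 785.
Quantity traded falls to 785. At Q = 785 the demand price is (8553 - 785)/5 = 1553.6 and the supply price is (6847 + 785)/6 = 1272.
Deadweight loss = ½ · (1553.6 - 1272) · (1553 - 785) = ½ · 281.6 · 768 = 108134.4.

108134.4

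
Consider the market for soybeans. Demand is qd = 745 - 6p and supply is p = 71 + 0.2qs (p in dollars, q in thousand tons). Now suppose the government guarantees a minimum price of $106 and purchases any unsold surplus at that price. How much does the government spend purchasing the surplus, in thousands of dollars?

Rearranging supply gives qs = 5p - 355. Setting quantity demanded equal to quantity supplied, 745 - 6p = 5p - 355, gives p* = 100 and q* = 145.
Since 106 > 100, the floor is binding.
At p = 106: qd = 745 - 6·106 = 109 and qs = 5·106 - 355 = 175.
Surplus = qs - qd = 66.
Government expenditure = surplus × support price = 66 × 106 = 6996.

6996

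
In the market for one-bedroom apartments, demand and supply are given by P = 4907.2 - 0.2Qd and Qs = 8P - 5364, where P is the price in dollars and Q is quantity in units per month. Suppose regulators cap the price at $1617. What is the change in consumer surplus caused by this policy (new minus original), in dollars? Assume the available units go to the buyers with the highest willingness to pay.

2186146.4

Rearranging demand gives Qd = 24536 - 5P. Without the control the market clears where 24536 - 5P = 8P - 5364, i.e. P* = 2300 and Q* = 13036.
Since 1617 < 2300, the ceiling is binding.
At P = 1617: Qd = 24536 - 5·1617 = 16451 and Qs = 8·1617 - 5364 = 7572.
Consumer surplus without the control is ½ · (4907.2 - 2300) · 13036 = 16993729.6.
With the ceiling, 7572 units are sold at 1617 (assume they go to the highest-value buyers). The demand price at Q = 7572 is 3392.8, so CS = ½ · [(4907.2 - 1617) + (3392.8 - 1617)] · 7572 = 19179876.
Change in consumer surplus = 19179876 - 16993729.6 = 2186146.4.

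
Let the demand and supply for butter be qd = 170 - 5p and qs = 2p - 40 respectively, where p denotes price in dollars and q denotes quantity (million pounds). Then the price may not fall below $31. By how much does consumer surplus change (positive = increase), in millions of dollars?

Without the control the market clears where 170 - 5p = 2p - 40, i.e. p* = 30 and q* = 20.
Since 31 > 30, the floor is binding.
At p = 31: qd = 170 - 5·31 = 15 and qs = 2·31 - 40 = 22.
Consumer surplus without the control is ½ · (34 - 30) · 20 = 40.
With the floor, consumers buy 15 units at 31, so CS = ½ · (34 - 31) · 15 = 22.5.
Change in consumer surplus = 22.5 - 40 = -17.5.

-17.5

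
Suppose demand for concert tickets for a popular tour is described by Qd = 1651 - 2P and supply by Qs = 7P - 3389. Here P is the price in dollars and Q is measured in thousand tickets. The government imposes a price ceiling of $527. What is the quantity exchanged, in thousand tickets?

Equilibrium: 1651 - 2P = 7P - 3389, so 5040 = 9P and P* = 560, Q* = 531.
Because the ceiling (527) lies below the market-clearing price, it is binding.
At P = 527: Qd = 1651 - 2·527 = 597 and Qs = 7·527 - 3389 = 300.
The quantity actually transacted is the short side, supply: 300.

300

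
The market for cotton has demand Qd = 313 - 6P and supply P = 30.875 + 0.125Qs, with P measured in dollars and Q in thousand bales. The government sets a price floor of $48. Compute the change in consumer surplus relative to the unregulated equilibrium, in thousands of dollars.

Rearranging supply gives Qs = 8P - 247. Without the control the market clears where 313 - 6P = 8P - 247, i.e. P* = 40 and Q* = 73.
The floor of 48 is above the equilibrium price 40, so it binds.
At P = 48: Qd = 313 - 6·48 = 25 and Qs = 8·48 - 247 = 137.
Consumer surplus without the control is ½ · (313/6 - 40) · 73 = 5329/12.
With the floor, consumers buy 25 units at 48, so CS = ½ · (313/6 - 48) · 25 = 625/12.
Change in consumer surplus = 625/12 - 5329/12 = -392.

-392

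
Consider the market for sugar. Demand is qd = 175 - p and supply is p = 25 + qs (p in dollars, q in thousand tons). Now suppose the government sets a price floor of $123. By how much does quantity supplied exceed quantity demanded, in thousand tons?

46

Rearranging supply gives qs = p - 25. In a free market, 175 - p = p - 25 gives the equilibrium p* = 100, q* = 75.
The floor of 123 is above the equilibrium price 100, so it binds.
At p = 123: qd = 175 - 123 = 52 and qs = 123 - 25 = 98.
Surplus = qs - qd = 98 - 52 = 46.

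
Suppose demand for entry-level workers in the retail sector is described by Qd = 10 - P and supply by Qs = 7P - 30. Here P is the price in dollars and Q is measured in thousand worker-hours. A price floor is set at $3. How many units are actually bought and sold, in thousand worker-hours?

5

In a free market, 10 - P = 7P - 30 gives the equilibrium P* = 5, Q* = 5.
Since 3 is below P* = 5, the floor does not bind and the free-market outcome prevails.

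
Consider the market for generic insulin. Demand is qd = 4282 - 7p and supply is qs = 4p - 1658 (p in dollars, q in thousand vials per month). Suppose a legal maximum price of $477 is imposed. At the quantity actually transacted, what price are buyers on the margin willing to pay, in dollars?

576

Without the control the market clears where 4282 - 7p = 4p - 1658, i.e. p* = 540 and q* = 502.
Because the ceiling (477) lies below the market-clearing price, it is binding.
At p = 477: qd = 4282 - 7·477 = 943 and qs = 4·477 - 1658 = 250.
Only 250 units reach the market. On the demand curve, the marginal buyer's willingness to pay at q = 250 is (4282 - 250)/7 = 576.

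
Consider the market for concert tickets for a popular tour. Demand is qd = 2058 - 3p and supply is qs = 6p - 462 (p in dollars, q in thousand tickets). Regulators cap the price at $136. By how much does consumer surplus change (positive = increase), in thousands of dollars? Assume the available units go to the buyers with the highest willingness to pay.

Equilibrium: 2058 - 3p = 6p - 462, so 2520 = 9p and p* = 280, q* = 1218.
Because the ceiling (136) lies below the market-clearing price, it is binding.
At p = 136: qd = 2058 - 3·136 = 1650 and qs = 6·136 - 462 = 354.
Consumer surplus without the control is ½ · (686 - 280) · 1218 = 247254.
With the ceiling, 354 units are sold at 136 (assume they go to the highest-value buyers). The demand price at q = 354 is 568, so CS = ½ · [(686 - 136) + (568 - 136)] · 354 = 173814.
Change in consumer surplus = 173814 - 247254 = -73440.

-73440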